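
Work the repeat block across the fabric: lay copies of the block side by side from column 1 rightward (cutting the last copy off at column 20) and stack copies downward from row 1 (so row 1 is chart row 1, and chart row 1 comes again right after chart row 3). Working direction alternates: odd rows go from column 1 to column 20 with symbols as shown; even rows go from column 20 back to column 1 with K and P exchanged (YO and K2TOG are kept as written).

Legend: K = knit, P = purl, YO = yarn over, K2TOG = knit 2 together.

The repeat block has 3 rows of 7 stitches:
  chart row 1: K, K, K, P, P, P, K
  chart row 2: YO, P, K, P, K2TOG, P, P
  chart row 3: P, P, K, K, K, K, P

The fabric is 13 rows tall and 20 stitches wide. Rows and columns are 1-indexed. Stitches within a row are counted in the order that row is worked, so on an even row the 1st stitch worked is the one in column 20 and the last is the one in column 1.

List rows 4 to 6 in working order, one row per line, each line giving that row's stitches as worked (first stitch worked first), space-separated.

Row 4: chart row 1, WS - tiled (columns 1-20): K K K P P P K K K K P P P K K K K P P P; work from column 20 back to 1 with K<->P swapped.
Row 5: chart row 2, RS - tile across columns 1-20 and work as-is.
Row 6: chart row 3, WS - tiled (columns 1-20): P P K K K K P P P K K K K P P P K K K K; work from column 20 back to 1 with K<->P swapped.

== ROWS AS WORKED ==
K K K P P P P K K K P P P P K K K P P P
YO P K P K2TOG P P YO P K P K2TOG P P YO P K P K2TOG P
P P P P K K K P P P P K K K P P P P K K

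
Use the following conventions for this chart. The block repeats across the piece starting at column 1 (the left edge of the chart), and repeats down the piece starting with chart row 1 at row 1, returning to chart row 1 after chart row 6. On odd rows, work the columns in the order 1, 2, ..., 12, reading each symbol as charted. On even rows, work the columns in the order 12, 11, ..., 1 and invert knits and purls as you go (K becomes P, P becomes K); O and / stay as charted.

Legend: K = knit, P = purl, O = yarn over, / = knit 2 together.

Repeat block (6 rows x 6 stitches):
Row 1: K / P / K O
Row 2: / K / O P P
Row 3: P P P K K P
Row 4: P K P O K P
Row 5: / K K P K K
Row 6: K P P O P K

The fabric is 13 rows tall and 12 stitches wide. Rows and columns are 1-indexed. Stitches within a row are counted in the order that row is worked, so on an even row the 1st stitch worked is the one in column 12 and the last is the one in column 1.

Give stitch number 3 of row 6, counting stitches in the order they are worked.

Row 6 uses chart row ((6-1) mod 6)+1 = 6. Row 6 is even, so WS.
Chart row 6 tiled across columns 1-12: K P P O P K K P P O P K
Wrong side: read the tiled row from column 12 down to 1 and exchange K with P (leave O, /).
Row 6 as worked: P K O K K P P K O K K P
The 3rd stitch worked is O.

Stitch:
O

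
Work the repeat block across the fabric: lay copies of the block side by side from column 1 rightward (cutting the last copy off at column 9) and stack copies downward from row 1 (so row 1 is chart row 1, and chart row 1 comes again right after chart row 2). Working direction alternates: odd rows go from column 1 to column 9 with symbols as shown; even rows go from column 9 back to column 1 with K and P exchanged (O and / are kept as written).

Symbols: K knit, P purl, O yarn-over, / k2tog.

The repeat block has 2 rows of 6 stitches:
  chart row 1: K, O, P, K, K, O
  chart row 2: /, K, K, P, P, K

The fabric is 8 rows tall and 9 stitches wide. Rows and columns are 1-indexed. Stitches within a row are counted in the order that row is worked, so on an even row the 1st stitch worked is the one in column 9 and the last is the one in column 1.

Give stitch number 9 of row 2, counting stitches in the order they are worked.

== STITCH ==
/

Derivation:
For row 2: chart row = ((2-1) mod 2) + 1 = 2; this is a WS (even) row.
Chart row 2 tiled across columns 1-9: / K K P P K / K K
WS: work from column 9 back to column 1 (reverse the tiled row), swapping K<->P (O and / unchanged).
Row 2 as worked: P P / P K K P P /
Stitch 9 in working order -> /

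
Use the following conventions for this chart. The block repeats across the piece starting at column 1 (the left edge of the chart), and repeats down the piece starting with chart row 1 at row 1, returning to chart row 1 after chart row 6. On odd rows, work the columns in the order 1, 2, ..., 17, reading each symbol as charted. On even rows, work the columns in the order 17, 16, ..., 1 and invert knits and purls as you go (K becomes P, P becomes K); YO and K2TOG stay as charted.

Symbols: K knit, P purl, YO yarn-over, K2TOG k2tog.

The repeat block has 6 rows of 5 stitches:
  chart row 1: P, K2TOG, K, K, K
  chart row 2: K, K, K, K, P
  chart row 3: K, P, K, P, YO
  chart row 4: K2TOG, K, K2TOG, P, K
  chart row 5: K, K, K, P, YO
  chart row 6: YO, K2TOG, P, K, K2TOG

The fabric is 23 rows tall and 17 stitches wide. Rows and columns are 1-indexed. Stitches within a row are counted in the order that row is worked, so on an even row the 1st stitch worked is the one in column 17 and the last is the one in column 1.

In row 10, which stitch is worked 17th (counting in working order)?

== STITCH ==
K2TOG

Derivation:
Row 10: (10-1) mod 6 = 3, so use chart row 4. Even row -> WS.
Chart row 4 tiled across columns 1-17: K2TOG K K2TOG P K K2TOG K K2TOG P K K2TOG K K2TOG P K K2TOG K
WS row: flip the tiled sequence (start at column 17) and apply K<->P; YO and K2TOG stay.
Row 10 as worked: P K2TOG P K K2TOG P K2TOG P K K2TOG P K2TOG P K K2TOG P K2TOG
The 17th stitch worked is K2TOG.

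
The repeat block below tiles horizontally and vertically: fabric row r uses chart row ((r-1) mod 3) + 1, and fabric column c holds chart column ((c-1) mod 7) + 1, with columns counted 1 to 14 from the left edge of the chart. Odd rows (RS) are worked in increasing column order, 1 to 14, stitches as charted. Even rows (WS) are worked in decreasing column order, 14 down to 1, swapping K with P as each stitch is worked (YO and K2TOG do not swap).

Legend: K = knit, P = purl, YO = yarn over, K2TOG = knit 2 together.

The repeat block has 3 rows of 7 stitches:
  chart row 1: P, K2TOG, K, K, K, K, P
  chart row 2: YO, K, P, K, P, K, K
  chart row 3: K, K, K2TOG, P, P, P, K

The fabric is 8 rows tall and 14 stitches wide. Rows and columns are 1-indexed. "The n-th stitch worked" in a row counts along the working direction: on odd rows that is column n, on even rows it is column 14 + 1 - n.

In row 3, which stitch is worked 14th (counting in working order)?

Row 3: (3-1) mod 3 = 2, so use chart row 3. Odd row -> RS.
Chart row 3 tiled across columns 1-14: K K K2TOG P P P K K K K2TOG P P P K
RS: work column 1 to column 14, symbols as charted — the tiled row is the row as worked.
The 14th stitch worked is K.

== STITCH ==
K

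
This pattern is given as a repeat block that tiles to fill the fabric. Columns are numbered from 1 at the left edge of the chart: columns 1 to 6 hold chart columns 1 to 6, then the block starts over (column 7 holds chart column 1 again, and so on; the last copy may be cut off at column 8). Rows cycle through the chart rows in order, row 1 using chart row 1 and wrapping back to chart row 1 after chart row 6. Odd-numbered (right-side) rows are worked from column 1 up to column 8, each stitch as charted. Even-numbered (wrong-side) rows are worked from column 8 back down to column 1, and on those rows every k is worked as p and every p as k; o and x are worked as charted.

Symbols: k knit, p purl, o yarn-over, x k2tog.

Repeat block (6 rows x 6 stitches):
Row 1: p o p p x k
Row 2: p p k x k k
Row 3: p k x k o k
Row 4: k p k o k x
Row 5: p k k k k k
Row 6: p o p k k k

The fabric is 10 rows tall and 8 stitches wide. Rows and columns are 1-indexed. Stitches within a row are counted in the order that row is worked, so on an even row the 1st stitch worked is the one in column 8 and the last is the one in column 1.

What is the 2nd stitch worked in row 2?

For row 2: chart row = ((2-1) mod 6) + 1 = 2; this is a WS (even) row.
Chart row 2 tiled across columns 1-8: p p k x k k p p
Wrong side: read the tiled row from column 8 down to 1 and exchange k with p (leave o, x).
Row 2 as worked: k k p p x p k k
Stitch 2 in working order -> k

Result:
k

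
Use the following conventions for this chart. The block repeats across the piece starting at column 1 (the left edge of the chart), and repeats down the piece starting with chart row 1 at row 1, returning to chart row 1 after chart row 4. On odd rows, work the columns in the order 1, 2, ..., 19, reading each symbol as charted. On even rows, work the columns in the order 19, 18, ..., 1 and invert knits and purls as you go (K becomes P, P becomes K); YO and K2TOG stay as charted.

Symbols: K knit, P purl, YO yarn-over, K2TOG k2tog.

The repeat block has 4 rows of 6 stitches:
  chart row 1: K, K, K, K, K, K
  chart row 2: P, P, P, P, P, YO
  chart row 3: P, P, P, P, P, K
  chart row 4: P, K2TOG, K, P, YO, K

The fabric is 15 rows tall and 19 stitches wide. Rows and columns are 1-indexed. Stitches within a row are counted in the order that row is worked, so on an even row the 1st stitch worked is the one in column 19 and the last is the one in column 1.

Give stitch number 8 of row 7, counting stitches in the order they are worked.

Row 7: (7-1) mod 4 = 2, so use chart row 3. Odd row -> RS.
Chart row 3 tiled across columns 1-19: P P P P P K P P P P P K P P P P P K P
RS row: no reversal, no swap; stitch n worked = column n.
Stitch 8 in working order -> P

Result:
P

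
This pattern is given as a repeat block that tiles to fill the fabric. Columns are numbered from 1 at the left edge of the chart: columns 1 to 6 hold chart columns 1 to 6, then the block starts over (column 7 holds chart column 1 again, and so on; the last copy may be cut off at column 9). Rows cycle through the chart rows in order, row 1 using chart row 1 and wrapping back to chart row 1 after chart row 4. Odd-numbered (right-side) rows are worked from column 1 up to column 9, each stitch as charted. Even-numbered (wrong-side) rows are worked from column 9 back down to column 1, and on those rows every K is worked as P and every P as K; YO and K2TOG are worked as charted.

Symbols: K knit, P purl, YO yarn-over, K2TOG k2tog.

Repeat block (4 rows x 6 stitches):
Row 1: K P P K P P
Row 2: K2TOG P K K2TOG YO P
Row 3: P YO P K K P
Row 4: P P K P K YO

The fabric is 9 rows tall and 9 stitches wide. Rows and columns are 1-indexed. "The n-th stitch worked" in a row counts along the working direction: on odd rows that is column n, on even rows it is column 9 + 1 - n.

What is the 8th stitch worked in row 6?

Result:
K

Derivation:
Row 6 uses chart row ((6-1) mod 4)+1 = 2. Row 6 is even, so WS.
Chart row 2 tiled across columns 1-9: K2TOG P K K2TOG YO P K2TOG P K
Wrong side: read the tiled row from column 9 down to 1 and exchange K with P (leave YO, K2TOG).
Row 6 as worked: P K K2TOG K YO K2TOG P K K2TOG
Counting 8 along the worked row gives K.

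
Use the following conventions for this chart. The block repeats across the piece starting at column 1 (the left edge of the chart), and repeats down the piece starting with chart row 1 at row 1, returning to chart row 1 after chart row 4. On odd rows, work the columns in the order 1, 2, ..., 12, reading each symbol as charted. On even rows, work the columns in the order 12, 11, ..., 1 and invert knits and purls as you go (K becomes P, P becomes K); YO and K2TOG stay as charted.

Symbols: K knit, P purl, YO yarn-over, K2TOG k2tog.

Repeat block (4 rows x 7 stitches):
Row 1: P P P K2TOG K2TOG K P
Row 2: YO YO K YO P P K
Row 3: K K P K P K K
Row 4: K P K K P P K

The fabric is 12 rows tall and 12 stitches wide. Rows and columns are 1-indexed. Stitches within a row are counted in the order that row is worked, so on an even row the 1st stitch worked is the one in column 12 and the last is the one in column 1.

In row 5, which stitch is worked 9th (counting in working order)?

Result:
P

Derivation:
Row 5 uses chart row ((5-1) mod 4)+1 = 1. Row 5 is odd, so RS.
Chart row 1 tiled across columns 1-12: P P P K2TOG K2TOG K P P P P K2TOG K2TOG
RS: work column 1 to column 12, symbols as charted — the tiled row is the row as worked.
Counting 9 along the worked row gives P.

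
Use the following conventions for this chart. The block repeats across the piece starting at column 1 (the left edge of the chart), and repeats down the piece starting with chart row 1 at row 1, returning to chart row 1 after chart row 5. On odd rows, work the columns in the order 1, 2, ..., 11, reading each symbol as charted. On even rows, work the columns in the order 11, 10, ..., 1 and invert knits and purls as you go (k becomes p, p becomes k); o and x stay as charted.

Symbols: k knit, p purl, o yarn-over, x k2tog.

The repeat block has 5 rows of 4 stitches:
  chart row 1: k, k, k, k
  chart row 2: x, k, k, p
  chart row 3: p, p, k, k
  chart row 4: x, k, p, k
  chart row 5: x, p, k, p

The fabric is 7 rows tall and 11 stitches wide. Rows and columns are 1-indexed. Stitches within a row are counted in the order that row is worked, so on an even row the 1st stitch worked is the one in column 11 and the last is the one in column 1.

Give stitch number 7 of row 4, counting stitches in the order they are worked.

Row 4 uses chart row ((4-1) mod 5)+1 = 4. Row 4 is even, so WS.
Chart row 4 tiled across columns 1-11: x k p k x k p k x k p
WS: work from column 11 back to column 1 (reverse the tiled row), swapping k<->p (o and x unchanged).
Row 4 as worked: k p x p k p x p k p x
Stitch 7 in working order -> x

Stitch:
x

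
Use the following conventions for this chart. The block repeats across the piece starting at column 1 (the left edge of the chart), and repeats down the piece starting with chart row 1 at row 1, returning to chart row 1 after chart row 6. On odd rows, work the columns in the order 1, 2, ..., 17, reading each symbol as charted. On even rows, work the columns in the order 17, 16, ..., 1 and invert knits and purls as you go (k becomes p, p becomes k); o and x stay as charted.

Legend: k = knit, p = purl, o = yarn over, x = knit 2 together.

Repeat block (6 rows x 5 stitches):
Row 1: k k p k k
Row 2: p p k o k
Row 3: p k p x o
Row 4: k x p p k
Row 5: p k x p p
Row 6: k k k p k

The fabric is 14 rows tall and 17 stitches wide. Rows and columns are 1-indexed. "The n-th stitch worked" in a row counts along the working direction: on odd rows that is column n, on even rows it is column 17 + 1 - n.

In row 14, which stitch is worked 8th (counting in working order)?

Row 14: (14-1) mod 6 = 1, so use chart row 2. Even row -> WS.
Chart row 2 tiled across columns 1-17: p p k o k p p k o k p p k o k p p
WS: work from column 17 back to column 1 (reverse the tiled row), swapping k<->p (o and x unchanged).
Row 14 as worked: k k p o p k k p o p k k p o p k k
Counting 8 along the worked row gives p.

Result:
p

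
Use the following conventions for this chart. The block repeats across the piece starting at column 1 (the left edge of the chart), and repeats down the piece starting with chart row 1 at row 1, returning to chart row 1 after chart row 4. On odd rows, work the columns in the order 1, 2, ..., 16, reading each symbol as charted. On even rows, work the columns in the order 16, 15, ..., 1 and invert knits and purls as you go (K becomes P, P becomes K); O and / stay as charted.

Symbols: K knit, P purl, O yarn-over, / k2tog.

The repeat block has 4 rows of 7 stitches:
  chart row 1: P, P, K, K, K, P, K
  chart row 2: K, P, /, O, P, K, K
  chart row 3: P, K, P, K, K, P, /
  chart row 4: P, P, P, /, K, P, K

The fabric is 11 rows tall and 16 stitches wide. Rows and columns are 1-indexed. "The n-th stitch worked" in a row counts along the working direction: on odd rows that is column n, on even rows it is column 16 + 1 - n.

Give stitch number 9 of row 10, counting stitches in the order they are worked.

== STITCH ==
P

Derivation:
Row 10: (10-1) mod 4 = 1, so use chart row 2. Even row -> WS.
Chart row 2 tiled across columns 1-16: K P / O P K K K P / O P K K K P
Wrong side: read the tiled row from column 16 down to 1 and exchange K with P (leave O, /).
Row 10 as worked: K P P P K O / K P P P K O / K P
The 9th stitch worked is P.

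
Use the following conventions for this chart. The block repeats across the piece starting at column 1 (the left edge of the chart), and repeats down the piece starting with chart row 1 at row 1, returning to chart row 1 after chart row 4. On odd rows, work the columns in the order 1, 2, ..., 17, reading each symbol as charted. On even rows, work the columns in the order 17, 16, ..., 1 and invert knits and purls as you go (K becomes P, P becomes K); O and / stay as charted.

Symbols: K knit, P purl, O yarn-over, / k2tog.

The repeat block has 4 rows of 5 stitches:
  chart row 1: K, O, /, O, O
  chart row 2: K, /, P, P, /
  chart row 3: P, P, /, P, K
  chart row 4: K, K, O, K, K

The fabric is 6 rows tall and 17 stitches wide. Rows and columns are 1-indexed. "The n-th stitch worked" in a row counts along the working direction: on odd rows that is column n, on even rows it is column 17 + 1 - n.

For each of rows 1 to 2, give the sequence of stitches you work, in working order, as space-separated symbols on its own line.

Row 1: chart row 1, RS - tile across columns 1-17 and work as-is.
Row 2: chart row 2, WS - tiled (columns 1-17): K / P P / K / P P / K / P P / K /; work from column 17 back to 1 with K<->P swapped.

== ROWS AS WORKED ==
K O / O O K O / O O K O / O O K O
/ P / K K / P / K K / P / K K / P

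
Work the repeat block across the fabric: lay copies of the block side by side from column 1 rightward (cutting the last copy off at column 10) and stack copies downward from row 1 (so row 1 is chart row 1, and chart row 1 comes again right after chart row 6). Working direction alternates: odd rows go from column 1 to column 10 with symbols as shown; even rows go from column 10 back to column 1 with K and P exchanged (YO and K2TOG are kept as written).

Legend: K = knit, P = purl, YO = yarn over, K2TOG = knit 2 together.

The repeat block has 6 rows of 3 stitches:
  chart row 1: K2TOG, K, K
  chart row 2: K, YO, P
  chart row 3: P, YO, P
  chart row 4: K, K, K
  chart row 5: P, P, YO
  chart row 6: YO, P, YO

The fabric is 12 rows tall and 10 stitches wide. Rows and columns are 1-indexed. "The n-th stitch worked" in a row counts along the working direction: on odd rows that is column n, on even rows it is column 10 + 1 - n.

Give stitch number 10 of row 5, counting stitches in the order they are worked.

== STITCH ==
P

Derivation:
Row 5 uses chart row ((5-1) mod 6)+1 = 5. Row 5 is odd, so RS.
Chart row 5 tiled across columns 1-10: P P YO P P YO P P YO P
RS: work column 1 to column 10, symbols as charted — the tiled row is the row as worked.
Stitch 10 in working order -> P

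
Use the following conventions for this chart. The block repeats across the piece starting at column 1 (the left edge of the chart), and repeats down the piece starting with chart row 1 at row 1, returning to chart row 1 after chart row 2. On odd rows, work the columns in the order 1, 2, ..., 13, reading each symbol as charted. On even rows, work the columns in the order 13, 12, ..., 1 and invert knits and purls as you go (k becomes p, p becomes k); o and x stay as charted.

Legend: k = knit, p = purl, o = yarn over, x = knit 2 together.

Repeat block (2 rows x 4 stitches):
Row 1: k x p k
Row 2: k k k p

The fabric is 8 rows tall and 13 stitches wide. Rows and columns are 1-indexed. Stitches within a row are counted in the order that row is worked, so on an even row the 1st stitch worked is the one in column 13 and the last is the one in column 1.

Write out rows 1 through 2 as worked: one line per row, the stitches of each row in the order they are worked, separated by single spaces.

Row 1: chart row 1, RS - tile across columns 1-13 and work as-is.
Row 2: chart row 2, WS - tiled (columns 1-13): k k k p k k k p k k k p k; work from column 13 back to 1 with k<->p swapped.

Rows as worked:
k x p k k x p k k x p k k
p k p p p k p p p k p p p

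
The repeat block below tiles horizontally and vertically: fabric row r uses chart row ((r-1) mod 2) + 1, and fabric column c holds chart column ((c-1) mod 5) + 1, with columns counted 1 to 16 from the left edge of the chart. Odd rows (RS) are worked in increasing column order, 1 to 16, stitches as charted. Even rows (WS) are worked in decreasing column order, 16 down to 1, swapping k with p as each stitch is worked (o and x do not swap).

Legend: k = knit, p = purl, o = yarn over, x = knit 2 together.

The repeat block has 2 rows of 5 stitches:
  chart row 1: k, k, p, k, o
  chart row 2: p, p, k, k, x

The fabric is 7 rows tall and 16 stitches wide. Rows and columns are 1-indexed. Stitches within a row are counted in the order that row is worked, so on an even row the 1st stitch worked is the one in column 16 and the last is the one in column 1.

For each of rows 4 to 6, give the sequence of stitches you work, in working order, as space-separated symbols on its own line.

Result:
k x p p k k x p p k k x p p k k
k k p k o k k p k o k k p k o k
k x p p k k x p p k k x p p k k

Derivation:
Row 4: chart row 2, WS - tiled (columns 1-16): p p k k x p p k k x p p k k x p; work from column 16 back to 1 with k<->p swapped.
Row 5: chart row 1, RS - tile across columns 1-16 and work as-is.
Row 6: chart row 2, WS - tiled (columns 1-16): p p k k x p p k k x p p k k x p; work from column 16 back to 1 with k<->p swapped.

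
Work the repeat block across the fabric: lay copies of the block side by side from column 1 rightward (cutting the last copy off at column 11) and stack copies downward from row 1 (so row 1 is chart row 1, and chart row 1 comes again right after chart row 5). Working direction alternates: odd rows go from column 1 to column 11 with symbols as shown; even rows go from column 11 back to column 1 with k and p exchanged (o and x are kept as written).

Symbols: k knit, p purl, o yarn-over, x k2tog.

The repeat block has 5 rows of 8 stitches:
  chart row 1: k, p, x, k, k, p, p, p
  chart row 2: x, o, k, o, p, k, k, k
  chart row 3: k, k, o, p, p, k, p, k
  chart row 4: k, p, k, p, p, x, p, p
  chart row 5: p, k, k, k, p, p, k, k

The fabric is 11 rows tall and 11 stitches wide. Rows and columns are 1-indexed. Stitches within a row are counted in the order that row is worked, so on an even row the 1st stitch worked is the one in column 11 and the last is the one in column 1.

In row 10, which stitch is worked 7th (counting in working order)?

Stitch:
k

Derivation:
For row 10: chart row = ((10-1) mod 5) + 1 = 5; this is a WS (even) row.
Chart row 5 tiled across columns 1-11: p k k k p p k k p k k
Wrong side: read the tiled row from column 11 down to 1 and exchange k with p (leave o, x).
Row 10 as worked: p p k p p k k p p p k
Stitch 7 in working order -> k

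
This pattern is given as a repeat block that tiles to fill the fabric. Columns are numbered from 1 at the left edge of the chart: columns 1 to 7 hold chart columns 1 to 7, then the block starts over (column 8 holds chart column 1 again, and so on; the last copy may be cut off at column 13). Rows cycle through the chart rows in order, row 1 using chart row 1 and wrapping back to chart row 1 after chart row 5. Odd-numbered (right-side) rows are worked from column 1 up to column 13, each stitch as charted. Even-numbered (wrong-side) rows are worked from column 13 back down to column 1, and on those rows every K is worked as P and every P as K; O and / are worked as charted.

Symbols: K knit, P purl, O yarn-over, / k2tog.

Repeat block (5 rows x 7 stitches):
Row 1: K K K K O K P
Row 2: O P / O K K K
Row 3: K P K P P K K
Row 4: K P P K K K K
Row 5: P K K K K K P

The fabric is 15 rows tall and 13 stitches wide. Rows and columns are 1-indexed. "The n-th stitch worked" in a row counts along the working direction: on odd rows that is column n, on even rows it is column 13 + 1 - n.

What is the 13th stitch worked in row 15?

Row 15 uses chart row ((15-1) mod 5)+1 = 5. Row 15 is odd, so RS.
Chart row 5 tiled across columns 1-13: P K K K K K P P K K K K K
Right side: take the tiled row as-is (worked left to right from column 1).
The 13th stitch worked is K.

Stitch:
K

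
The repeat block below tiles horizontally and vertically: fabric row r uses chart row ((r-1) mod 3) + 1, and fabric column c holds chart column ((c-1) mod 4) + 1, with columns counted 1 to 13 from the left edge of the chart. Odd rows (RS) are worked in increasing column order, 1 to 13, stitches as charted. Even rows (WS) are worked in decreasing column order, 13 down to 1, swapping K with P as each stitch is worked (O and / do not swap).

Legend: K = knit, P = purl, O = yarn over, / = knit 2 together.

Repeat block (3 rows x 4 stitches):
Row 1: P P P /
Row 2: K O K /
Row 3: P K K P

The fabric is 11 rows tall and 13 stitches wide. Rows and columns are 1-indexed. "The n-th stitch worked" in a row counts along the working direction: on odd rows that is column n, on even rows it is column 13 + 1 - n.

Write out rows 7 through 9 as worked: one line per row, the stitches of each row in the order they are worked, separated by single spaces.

== ROWS AS WORKED ==
P P P / P P P / P P P / P
P / P O P / P O P / P O P
P K K P P K K P P K K P P

Derivation:
Row 7: chart row 1, RS - tile across columns 1-13 and work as-is.
Row 8: chart row 2, WS - tiled (columns 1-13): K O K / K O K / K O K / K; work from column 13 back to 1 with K<->P swapped.
Row 9: chart row 3, RS - tile across columns 1-13 and work as-is.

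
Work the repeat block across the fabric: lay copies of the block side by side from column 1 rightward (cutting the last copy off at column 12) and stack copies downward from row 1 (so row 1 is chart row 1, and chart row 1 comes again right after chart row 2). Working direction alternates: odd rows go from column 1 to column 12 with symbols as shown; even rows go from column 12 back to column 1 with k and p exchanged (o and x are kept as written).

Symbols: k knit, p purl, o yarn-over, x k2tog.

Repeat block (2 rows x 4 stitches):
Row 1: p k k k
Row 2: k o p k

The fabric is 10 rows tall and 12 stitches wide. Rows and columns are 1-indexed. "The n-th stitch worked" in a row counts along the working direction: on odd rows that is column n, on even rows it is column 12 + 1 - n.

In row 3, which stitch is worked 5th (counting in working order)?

Row 3: (3-1) mod 2 = 0, so use chart row 1. Odd row -> RS.
Chart row 1 tiled across columns 1-12: p k k k p k k k p k k k
RS row: no reversal, no swap; stitch n worked = column n.
Stitch 5 in working order -> p

Stitch:
p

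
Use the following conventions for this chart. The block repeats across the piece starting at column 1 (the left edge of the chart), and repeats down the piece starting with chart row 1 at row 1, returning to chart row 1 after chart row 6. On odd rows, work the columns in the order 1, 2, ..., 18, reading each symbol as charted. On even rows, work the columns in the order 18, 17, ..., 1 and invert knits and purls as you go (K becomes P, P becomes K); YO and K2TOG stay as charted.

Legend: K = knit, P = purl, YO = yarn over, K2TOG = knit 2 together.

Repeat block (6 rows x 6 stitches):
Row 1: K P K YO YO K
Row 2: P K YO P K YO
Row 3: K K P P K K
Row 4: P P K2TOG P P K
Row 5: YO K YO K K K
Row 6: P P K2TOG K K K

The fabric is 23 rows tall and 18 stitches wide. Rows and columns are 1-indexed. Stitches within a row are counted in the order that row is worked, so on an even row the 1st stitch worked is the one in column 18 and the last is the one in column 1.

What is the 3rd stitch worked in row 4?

== STITCH ==
K

Derivation:
Row 4 uses chart row ((4-1) mod 6)+1 = 4. Row 4 is even, so WS.
Chart row 4 tiled across columns 1-18: P P K2TOG P P K P P K2TOG P P K P P K2TOG P P K
WS: work from column 18 back to column 1 (reverse the tiled row), swapping K<->P (YO and K2TOG unchanged).
Row 4 as worked: P K K K2TOG K K P K K K2TOG K K P K K K2TOG K K
The 3rd stitch worked is K.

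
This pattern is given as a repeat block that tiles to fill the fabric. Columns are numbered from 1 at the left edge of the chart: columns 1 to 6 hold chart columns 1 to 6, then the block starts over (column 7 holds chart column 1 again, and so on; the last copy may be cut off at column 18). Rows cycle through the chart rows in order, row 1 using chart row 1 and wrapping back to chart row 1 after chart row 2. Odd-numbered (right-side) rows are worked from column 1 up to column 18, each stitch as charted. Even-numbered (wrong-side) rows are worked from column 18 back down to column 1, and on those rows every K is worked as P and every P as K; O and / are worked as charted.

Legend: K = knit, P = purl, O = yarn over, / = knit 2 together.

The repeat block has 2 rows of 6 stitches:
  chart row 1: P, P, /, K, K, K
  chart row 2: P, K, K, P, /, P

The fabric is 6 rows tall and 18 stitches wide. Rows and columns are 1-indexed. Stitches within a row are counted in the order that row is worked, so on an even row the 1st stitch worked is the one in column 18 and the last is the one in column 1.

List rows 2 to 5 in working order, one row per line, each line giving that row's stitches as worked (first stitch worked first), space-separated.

Row 2: chart row 2, WS - tiled (columns 1-18): P K K P / P P K K P / P P K K P / P; work from column 18 back to 1 with K<->P swapped.
Row 3: chart row 1, RS - tile across columns 1-18 and work as-is.
Row 4: chart row 2, WS - tiled (columns 1-18): P K K P / P P K K P / P P K K P / P; work from column 18 back to 1 with K<->P swapped.
Row 5: chart row 1, RS - tile across columns 1-18 and work as-is.

Rows as worked:
K / K P P K K / K P P K K / K P P K
P P / K K K P P / K K K P P / K K K
K / K P P K K / K P P K K / K P P K
P P / K K K P P / K K K P P / K K K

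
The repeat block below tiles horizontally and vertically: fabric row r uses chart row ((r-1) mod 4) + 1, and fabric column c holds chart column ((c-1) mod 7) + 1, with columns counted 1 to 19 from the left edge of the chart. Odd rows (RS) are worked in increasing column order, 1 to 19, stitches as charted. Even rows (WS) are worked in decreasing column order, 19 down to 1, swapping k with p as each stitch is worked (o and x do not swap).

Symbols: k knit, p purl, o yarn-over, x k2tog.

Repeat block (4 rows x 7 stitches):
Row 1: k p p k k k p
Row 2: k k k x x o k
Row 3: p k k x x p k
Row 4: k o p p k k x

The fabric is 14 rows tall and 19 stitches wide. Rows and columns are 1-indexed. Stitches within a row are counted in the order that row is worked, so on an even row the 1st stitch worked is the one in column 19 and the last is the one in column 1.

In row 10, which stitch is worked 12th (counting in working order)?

Row 10 uses chart row ((10-1) mod 4)+1 = 2. Row 10 is even, so WS.
Chart row 2 tiled across columns 1-19: k k k x x o k k k k x x o k k k k x x
WS row: flip the tiled sequence (start at column 19) and apply k<->p; o and x stay.
Row 10 as worked: x x p p p p o x x p p p p o x x p p p
Counting 12 along the worked row gives p.

Result:
p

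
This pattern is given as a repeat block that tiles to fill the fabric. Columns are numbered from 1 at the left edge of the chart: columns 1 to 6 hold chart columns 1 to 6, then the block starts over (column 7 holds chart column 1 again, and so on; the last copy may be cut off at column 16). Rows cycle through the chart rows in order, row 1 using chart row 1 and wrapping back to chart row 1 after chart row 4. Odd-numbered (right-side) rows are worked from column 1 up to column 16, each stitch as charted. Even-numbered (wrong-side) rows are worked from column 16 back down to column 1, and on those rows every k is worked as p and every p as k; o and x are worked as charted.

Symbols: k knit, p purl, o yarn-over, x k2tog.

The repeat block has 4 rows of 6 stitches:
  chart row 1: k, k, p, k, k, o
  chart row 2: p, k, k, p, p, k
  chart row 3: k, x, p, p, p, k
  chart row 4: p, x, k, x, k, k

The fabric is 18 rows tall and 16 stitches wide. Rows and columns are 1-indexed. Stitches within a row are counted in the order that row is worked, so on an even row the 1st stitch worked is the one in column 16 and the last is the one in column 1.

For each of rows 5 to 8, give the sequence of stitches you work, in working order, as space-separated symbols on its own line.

Row 5: chart row 1, RS - tile across columns 1-16 and work as-is.
Row 6: chart row 2, WS - tiled (columns 1-16): p k k p p k p k k p p k p k k p; work from column 16 back to 1 with k<->p swapped.
Row 7: chart row 3, RS - tile across columns 1-16 and work as-is.
Row 8: chart row 4, WS - tiled (columns 1-16): p x k x k k p x k x k k p x k x; work from column 16 back to 1 with k<->p swapped.

== ROWS AS WORKED ==
k k p k k o k k p k k o k k p k
k p p k p k k p p k p k k p p k
k x p p p k k x p p p k k x p p
x p x k p p x p x k p p x p x k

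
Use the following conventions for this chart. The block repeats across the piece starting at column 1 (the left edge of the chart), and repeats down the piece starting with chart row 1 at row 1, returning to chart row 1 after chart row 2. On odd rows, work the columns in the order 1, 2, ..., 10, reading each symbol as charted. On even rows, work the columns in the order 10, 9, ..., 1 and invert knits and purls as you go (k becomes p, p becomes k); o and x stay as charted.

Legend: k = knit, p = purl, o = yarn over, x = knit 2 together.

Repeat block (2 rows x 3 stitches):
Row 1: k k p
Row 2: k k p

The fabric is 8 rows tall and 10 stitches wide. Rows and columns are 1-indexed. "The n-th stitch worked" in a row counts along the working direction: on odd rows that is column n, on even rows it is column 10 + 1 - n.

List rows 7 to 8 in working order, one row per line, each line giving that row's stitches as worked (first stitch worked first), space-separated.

== ROWS AS WORKED ==
k k p k k p k k p k
p k p p k p p k p p

Derivation:
Row 7: chart row 1, RS - tile across columns 1-10 and work as-is.
Row 8: chart row 2, WS - tiled (columns 1-10): k k p k k p k k p k; work from column 10 back to 1 with k<->p swapped.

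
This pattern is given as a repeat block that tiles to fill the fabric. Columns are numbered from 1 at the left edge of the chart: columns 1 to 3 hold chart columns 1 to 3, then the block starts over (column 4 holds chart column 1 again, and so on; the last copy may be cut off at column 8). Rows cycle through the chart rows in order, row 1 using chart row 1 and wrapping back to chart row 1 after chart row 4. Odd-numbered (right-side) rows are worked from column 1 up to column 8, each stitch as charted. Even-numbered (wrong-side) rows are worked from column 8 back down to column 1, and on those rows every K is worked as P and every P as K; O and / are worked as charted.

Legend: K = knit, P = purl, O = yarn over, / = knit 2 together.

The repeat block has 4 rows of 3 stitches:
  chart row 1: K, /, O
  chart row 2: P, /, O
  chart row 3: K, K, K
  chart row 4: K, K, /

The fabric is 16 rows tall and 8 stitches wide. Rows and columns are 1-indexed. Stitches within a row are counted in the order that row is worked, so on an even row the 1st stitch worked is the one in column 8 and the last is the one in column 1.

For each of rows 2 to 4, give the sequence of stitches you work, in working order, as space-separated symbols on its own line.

Result:
/ K O / K O / K
K K K K K K K K
P P / P P / P P

Derivation:
Row 2: chart row 2, WS - tiled (columns 1-8): P / O P / O P /; work from column 8 back to 1 with K<->P swapped.
Row 3: chart row 3, RS - tile across columns 1-8 and work as-is.
Row 4: chart row 4, WS - tiled (columns 1-8): K K / K K / K K; work from column 8 back to 1 with K<->P swapped.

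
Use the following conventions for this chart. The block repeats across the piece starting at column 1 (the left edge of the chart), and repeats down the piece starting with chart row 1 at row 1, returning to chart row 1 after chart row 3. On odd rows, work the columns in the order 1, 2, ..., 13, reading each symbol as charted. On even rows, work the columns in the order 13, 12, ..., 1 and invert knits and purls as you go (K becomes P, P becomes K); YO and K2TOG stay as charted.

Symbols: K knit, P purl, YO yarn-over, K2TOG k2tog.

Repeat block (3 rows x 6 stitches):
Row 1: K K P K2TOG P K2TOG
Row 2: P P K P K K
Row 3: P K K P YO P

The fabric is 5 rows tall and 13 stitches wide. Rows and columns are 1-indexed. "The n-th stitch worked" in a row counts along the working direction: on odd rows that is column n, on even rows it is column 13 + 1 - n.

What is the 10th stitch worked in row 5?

Row 5 uses chart row ((5-1) mod 3)+1 = 2. Row 5 is odd, so RS.
Chart row 2 tiled across columns 1-13: P P K P K K P P K P K K P
RS: work column 1 to column 13, symbols as charted — the tiled row is the row as worked.
Counting 10 along the worked row gives P.

Result:
P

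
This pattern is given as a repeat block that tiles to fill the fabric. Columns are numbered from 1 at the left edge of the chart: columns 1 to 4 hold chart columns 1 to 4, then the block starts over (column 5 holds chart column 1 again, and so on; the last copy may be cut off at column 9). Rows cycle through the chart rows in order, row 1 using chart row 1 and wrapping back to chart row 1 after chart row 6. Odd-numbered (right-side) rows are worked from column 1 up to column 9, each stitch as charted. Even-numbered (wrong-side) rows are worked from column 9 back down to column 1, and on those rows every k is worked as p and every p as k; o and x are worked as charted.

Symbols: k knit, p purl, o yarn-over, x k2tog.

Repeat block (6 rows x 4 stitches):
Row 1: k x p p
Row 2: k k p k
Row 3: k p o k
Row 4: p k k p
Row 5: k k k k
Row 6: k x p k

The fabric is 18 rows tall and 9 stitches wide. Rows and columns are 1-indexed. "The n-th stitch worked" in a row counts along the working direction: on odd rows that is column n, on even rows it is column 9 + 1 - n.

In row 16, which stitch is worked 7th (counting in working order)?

Result:
p

Derivation:
For row 16: chart row = ((16-1) mod 6) + 1 = 4; this is a WS (even) row.
Chart row 4 tiled across columns 1-9: p k k p p k k p p
Wrong side: read the tiled row from column 9 down to 1 and exchange k with p (leave o, x).
Row 16 as worked: k k p p k k p p k
Stitch 7 in working order -> p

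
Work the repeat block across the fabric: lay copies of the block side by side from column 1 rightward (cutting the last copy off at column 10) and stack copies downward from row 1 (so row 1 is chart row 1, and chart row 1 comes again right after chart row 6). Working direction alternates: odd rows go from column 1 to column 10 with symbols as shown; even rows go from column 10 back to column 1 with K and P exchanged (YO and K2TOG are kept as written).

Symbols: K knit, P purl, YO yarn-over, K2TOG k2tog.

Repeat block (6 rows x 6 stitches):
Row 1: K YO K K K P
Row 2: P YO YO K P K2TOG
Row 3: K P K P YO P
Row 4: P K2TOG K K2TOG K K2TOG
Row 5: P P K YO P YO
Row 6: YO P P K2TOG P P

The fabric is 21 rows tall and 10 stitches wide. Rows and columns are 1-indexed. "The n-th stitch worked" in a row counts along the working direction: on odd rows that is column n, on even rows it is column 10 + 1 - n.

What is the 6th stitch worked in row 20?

Result:
K

Derivation:
For row 20: chart row = ((20-1) mod 6) + 1 = 2; this is a WS (even) row.
Chart row 2 tiled across columns 1-10: P YO YO K P K2TOG P YO YO K
WS: work from column 10 back to column 1 (reverse the tiled row), swapping K<->P (YO and K2TOG unchanged).
Row 20 as worked: P YO YO K K2TOG K P YO YO K
Counting 6 along the worked row gives K.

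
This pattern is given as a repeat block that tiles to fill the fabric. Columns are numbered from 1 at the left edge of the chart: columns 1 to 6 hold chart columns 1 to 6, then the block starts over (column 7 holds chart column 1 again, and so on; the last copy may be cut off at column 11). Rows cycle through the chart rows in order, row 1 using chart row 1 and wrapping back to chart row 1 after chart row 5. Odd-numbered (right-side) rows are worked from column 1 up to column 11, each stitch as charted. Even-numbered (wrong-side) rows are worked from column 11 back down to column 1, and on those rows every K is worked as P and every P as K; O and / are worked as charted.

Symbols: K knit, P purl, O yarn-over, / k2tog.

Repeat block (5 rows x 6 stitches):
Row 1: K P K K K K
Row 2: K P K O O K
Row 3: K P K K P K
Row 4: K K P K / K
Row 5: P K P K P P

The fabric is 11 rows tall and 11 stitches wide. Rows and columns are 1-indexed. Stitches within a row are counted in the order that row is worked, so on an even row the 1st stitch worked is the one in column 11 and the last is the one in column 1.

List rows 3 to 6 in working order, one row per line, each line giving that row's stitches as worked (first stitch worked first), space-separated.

Rows as worked:
K P K K P K K P K K P
/ P K P P P / P K P P
P K P K P P P K P K P
P P P K P P P P P K P

Derivation:
Row 3: chart row 3, RS - tile across columns 1-11 and work as-is.
Row 4: chart row 4, WS - tiled (columns 1-11): K K P K / K K K P K /; work from column 11 back to 1 with K<->P swapped.
Row 5: chart row 5, RS - tile across columns 1-11 and work as-is.
Row 6: chart row 1, WS - tiled (columns 1-11): K P K K K K K P K K K; work from column 11 back to 1 with K<->P swapped.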